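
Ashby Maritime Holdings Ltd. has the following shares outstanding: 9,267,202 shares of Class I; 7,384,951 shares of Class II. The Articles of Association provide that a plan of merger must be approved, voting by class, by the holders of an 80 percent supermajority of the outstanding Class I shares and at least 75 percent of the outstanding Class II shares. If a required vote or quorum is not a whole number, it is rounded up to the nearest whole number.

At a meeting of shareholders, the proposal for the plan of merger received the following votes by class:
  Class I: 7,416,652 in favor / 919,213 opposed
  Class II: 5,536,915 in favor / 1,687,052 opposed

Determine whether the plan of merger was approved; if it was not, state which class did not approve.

Not approved — the Class II shares did not give the required vote.

Class I: 4/5 of 9267202 = 7413761.60, rounded up to 7413762; 7,413,762 required, 7,416,652 in favor — approved.
Class II: 3/4 of 7384951 = 5538713.25, rounded up to 5538714; 5,538,714 required, 5,536,915 in favor — not approved.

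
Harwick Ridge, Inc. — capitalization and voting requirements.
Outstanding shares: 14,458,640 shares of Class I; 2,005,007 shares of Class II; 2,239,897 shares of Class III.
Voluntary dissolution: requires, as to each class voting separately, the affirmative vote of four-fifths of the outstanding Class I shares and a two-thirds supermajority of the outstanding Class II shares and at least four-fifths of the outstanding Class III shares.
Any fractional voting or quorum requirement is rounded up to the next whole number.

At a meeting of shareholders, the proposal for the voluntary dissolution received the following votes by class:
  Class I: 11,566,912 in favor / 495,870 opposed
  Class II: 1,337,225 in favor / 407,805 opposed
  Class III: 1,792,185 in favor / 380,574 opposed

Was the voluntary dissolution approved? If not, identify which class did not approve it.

Class I: 4/5 of 14458640 = 11566912; 11,566,912 required, 11,566,912 in favor — approved.
Class II: 2/3 of 2005007 = 1336671.33, rounded up to 1336672; 1,336,672 required, 1,337,225 in favor — approved.
Class III: 4/5 of 2239897 = 1791917.60, rounded up to 1791918; 1,791,918 required, 1,792,185 in favor — approved.

Approved — every class gave the required vote.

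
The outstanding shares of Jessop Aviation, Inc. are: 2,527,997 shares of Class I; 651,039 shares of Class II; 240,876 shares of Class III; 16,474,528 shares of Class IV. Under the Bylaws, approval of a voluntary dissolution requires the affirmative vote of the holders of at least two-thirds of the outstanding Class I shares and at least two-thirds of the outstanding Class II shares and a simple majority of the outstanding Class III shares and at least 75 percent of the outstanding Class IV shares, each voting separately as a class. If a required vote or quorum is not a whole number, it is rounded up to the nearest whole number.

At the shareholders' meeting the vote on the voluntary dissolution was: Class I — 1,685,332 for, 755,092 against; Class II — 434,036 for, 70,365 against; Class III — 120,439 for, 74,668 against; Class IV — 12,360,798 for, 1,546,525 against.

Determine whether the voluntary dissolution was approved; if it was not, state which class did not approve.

Approved — every class gave the required vote.

Class I: 2/3 of 2527997 = 1685331.33, rounded up to 1685332; 1,685,332 required, 1,685,332 in favor — approved.
Class II: 2/3 of 651039 = 434026; 434,026 required, 434,036 in favor — approved.
Class III: a majority of 240876 is 120439; 120,439 required, 120,439 in favor — approved.
Class IV: 3/4 of 16474528 = 12355896; 12,355,896 required, 12,360,798 in favor — approved.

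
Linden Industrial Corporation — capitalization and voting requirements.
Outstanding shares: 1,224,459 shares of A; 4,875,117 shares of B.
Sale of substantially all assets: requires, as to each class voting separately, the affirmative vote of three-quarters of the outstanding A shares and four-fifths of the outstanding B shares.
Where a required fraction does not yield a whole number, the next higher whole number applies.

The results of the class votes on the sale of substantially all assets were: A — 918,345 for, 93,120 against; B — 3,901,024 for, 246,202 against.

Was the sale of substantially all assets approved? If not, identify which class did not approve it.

Approved — every class gave the required vote.

A: 3/4 of 1224459 = 918344.25, rounded up to 918345; 918,345 required, 918,345 in favor — approved.
B: 4/5 of 4875117 = 3900093.60, rounded up to 3900094; 3,900,094 required, 3,901,024 in favor — approved.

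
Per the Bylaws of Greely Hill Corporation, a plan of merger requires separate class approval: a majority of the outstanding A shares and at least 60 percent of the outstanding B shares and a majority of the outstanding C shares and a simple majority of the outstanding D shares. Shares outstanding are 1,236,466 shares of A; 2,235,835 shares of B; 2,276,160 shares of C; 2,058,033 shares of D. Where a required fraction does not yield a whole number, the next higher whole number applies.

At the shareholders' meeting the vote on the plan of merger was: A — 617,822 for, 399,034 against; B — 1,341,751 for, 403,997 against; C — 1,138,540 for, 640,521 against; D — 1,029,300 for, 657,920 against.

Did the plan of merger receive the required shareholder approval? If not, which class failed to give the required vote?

A: a majority of 1236466 is 618234; 618,234 required, 617,822 in favor — not approved.
B: 3/5 of 2235835 = 1341501; 1,341,501 required, 1,341,751 in favor — approved.
C: a majority of 2276160 is 1138081; 1,138,081 required, 1,138,540 in favor — approved.
D: a majority of 2058033 is 1029017; 1,029,017 required, 1,029,300 in favor — approved.

Not approved — the A shares did not give the required vote.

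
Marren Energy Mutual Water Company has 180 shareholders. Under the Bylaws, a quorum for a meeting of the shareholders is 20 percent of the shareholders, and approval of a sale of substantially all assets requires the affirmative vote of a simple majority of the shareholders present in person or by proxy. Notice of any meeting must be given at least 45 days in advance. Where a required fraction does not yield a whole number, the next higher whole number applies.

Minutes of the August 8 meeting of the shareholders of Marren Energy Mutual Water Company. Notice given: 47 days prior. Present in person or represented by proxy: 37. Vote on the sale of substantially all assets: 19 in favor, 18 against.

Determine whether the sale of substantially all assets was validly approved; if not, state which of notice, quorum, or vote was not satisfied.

Notice: 47 days given; 45 required. Satisfied.
Quorum: 20% of 180 = 36; 37 present. Satisfied.
Vote: requires a majority of those present (37); a majority of 37 is 19, so 19 needed; 19 in favor. Satisfied.

Valid — all requirements satisfied.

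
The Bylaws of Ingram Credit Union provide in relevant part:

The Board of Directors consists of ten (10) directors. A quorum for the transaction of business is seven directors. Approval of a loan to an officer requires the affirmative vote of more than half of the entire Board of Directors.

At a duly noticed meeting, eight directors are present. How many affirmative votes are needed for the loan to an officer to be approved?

The loan to an officer requires a majority of the entire Board of Directors (10).
A majority of 10 is 6.

6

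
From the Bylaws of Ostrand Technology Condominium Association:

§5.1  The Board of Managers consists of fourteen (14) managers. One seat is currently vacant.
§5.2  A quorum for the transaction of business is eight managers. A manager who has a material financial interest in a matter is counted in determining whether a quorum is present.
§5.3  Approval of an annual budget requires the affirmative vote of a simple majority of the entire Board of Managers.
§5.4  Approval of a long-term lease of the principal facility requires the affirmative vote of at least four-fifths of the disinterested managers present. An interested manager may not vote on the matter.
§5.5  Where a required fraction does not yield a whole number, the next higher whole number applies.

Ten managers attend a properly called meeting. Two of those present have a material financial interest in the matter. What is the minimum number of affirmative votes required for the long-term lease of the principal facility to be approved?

The long-term lease of the principal facility requires four-fifths of the disinterested managers present (10 − 2 = 8).
4/5 of 8 = 6.40, rounded up to 7.

7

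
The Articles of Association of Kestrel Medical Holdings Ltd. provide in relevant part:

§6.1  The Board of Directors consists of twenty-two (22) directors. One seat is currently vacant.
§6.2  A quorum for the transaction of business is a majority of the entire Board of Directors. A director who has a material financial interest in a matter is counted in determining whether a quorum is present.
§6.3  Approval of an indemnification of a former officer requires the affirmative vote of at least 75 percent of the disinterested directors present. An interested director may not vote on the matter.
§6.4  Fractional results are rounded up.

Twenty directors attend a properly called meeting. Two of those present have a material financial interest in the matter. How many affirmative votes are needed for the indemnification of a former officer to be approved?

The indemnification of a former officer requires three-fourths of the disinterested directors present (20 − 2 = 18).
3/4 of 18 = 13.50, rounded up to 14.

14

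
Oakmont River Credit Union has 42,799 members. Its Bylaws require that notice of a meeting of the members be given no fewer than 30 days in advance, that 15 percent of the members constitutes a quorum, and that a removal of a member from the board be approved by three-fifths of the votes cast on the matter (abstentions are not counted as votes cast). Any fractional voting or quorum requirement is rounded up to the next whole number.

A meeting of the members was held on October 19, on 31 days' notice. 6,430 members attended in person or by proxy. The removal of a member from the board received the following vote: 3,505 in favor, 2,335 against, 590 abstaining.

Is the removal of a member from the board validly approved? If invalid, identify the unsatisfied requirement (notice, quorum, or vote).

Notice: 31 days given; 30 required. Satisfied.
Quorum: 15% of 42,799 = 6,419.85, rounded up to 6,420; 6,430 present. Satisfied.
Vote: requires three-fifths of the votes cast (6,430 − 590 abstaining = 5,840); 3/5 of 5840 = 3504, so 3,504 needed; 3,505 in favor. Satisfied.

Valid — all requirements satisfied.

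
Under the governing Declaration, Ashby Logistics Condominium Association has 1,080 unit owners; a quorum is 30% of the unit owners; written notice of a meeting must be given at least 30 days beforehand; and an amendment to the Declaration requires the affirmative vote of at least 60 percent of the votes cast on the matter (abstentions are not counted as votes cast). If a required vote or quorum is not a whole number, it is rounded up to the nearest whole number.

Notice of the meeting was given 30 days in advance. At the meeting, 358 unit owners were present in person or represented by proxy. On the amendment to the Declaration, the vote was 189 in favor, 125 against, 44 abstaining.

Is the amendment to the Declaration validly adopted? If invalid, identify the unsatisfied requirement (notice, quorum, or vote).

Notice: 30 days given; 30 required. Satisfied.
Quorum: 30% of 1,080 = 324; 358 present. Satisfied.
Vote: requires three-fifths of the votes cast (358 − 44 abstaining = 314); 3/5 of 314 = 188.40, rounded up to 189, so 189 needed; 189 in favor. Satisfied.

Valid — all requirements satisfied.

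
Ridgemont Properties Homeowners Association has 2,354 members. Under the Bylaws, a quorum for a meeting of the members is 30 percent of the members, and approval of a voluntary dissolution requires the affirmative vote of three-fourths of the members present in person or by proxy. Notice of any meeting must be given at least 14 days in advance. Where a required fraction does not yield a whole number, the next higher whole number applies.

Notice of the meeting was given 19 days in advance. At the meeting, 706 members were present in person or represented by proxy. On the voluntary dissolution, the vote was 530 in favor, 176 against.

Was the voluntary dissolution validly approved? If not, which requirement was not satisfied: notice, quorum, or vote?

Invalid — quorum requirement not satisfied.

Notice: 19 days given; 14 required. Satisfied.
Quorum: 30% of 2,354 = 706.20, rounded up to 707; 706 present. Not satisfied.
Vote: requires three-fourths of those present (706); 3/4 of 706 = 529.50, rounded up to 530, so 530 needed; 530 in favor. Satisfied.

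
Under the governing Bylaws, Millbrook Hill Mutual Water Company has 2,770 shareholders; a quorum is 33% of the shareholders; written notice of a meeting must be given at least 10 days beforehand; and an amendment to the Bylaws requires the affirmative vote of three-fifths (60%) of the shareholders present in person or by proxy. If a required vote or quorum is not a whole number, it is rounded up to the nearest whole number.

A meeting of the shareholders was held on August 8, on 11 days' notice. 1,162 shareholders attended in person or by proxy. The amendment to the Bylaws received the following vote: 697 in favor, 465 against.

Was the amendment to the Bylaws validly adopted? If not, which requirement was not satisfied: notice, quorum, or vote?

Notice: 11 days given; 10 required. Satisfied.
Quorum: 33% of 2,770 = 914.10, rounded up to 915; 1,162 present. Satisfied.
Vote: requires three-fifths of those present (1,162); 3/5 of 1162 = 697.20, rounded up to 698, so 698 needed; 697 in favor. Not satisfied.

Invalid — vote requirement not satisfied.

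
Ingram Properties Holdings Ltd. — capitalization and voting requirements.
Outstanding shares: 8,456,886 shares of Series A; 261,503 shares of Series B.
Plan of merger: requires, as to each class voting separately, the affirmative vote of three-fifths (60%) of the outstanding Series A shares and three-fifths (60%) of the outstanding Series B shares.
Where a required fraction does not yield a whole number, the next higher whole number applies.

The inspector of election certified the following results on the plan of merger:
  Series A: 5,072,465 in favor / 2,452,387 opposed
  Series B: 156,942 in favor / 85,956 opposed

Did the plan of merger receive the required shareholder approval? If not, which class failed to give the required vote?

Not approved — the Series A shares did not give the required vote.

Series A: 3/5 of 8456886 = 5074131.60, rounded up to 5074132; 5,074,132 required, 5,072,465 in favor — not approved.
Series B: 3/5 of 261503 = 156901.80, rounded up to 156902; 156,902 required, 156,942 in favor — approved.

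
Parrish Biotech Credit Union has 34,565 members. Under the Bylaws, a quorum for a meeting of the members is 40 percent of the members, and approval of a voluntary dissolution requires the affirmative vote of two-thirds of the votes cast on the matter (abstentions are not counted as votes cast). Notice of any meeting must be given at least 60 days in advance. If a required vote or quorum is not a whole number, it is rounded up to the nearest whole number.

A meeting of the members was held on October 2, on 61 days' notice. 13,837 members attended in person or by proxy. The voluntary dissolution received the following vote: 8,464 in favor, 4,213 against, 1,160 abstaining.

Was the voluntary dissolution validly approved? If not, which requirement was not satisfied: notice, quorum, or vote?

Valid — all requirements satisfied.

Notice: 61 days given; 60 required. Satisfied.
Quorum: 40% of 34,565 = 13,826; 13,837 present. Satisfied.
Vote: requires two-thirds of the votes cast (13,837 − 1,160 abstaining = 12,677); 2/3 of 12677 = 8451.33, rounded up to 8452, so 8,452 needed; 8,464 in favor. Satisfied.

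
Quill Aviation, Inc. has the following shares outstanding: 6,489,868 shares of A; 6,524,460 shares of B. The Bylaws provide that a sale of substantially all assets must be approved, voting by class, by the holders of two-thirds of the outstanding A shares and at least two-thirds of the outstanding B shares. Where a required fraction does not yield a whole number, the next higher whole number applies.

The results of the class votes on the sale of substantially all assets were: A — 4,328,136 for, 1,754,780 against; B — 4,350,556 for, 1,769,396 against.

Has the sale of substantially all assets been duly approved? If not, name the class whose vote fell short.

A: 2/3 of 6489868 = 4326578.67, rounded up to 4326579; 4,326,579 required, 4,328,136 in favor — approved.
B: 2/3 of 6524460 = 4349640; 4,349,640 required, 4,350,556 in favor — approved.

Approved — every class gave the required vote.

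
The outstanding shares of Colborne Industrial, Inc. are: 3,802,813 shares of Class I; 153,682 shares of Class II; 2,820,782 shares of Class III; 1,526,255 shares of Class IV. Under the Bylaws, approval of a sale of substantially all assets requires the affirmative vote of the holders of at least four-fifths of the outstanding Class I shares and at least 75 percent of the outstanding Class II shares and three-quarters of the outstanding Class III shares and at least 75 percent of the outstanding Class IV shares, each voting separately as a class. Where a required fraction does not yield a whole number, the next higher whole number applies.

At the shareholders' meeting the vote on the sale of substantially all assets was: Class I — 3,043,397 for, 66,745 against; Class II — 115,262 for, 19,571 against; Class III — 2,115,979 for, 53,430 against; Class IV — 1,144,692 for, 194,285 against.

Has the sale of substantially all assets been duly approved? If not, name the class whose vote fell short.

Approved — every class gave the required vote.

Class I: 4/5 of 3802813 = 3042250.40, rounded up to 3042251; 3,042,251 required, 3,043,397 in favor — approved.
Class II: 3/4 of 153682 = 115261.50, rounded up to 115262; 115,262 required, 115,262 in favor — approved.
Class III: 3/4 of 2820782 = 2115586.50, rounded up to 2115587; 2,115,587 required, 2,115,979 in favor — approved.
Class IV: 3/4 of 1526255 = 1144691.25, rounded up to 1144692; 1,144,692 required, 1,144,692 in favor — approved.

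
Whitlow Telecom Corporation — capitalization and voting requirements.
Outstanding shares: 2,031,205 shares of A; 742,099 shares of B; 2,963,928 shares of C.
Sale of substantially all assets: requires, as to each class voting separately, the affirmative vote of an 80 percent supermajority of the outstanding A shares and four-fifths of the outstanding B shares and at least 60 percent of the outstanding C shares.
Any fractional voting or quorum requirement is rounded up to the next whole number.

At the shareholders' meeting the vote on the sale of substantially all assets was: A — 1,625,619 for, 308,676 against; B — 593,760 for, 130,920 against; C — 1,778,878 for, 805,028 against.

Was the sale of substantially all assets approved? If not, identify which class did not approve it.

A: 4/5 of 2031205 = 1624964; 1,624,964 required, 1,625,619 in favor — approved.
B: 4/5 of 742099 = 593679.20, rounded up to 593680; 593,680 required, 593,760 in favor — approved.
C: 3/5 of 2963928 = 1778356.80, rounded up to 1778357; 1,778,357 required, 1,778,878 in favor — approved.

Approved — every class gave the required vote.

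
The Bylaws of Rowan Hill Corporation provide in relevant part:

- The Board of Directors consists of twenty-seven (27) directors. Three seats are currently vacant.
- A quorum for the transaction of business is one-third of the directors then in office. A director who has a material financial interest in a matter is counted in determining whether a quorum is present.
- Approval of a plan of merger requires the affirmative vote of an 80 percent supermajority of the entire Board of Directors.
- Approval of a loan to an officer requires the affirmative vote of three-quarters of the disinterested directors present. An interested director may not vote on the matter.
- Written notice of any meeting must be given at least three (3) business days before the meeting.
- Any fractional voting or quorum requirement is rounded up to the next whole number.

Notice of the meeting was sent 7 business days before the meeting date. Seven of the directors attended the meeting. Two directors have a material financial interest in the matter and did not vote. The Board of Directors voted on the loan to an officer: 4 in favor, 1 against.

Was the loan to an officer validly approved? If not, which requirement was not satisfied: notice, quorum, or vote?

Invalid — quorum requirement not satisfied.

Notice: 7 business days given; 3 required (7 ≥ 3). Satisfied.
Quorum: 7 present (interested directors count toward quorum); quorum is 8. Not satisfied.
Vote: the loan to an officer requires three-fourths of the disinterested directors present (7 − 2 = 5). 3/4 of 5 = 3.75, rounded up to 4, so 4 affirmative votes are needed; 4 voted in favor. Satisfied. (Moot — without a quorum no business can be validly transacted.)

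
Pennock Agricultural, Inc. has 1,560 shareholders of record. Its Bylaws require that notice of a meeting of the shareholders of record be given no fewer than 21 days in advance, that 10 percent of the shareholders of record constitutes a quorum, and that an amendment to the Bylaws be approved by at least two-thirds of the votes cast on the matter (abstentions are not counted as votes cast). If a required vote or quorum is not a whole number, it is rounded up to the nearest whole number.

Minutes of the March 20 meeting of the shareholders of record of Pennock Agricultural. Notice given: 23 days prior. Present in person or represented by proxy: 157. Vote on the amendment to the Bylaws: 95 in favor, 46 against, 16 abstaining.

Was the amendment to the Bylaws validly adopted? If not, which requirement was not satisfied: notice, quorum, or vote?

Valid — all requirements satisfied.

Notice: 23 days given; 21 required. Satisfied.
Quorum: 10% of 1,560 = 156; 157 present. Satisfied.
Vote: requires two-thirds of the votes cast (157 − 16 abstaining = 141); 2/3 of 141 = 94, so 94 needed; 95 in favor. Satisfied.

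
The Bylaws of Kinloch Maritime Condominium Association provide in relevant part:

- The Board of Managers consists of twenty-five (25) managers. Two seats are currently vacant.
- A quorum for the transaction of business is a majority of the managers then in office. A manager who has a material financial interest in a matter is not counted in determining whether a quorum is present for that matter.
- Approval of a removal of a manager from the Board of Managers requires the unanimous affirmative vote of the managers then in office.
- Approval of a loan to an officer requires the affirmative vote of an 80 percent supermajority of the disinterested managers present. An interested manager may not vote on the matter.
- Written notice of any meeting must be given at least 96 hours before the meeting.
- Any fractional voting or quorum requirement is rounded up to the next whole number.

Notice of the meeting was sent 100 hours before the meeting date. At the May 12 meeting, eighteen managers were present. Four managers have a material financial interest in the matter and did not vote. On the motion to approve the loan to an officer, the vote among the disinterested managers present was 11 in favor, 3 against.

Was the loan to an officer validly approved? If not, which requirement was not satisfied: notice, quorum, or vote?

Invalid — vote requirement not satisfied.

Notice: 100 hours given; 96 required (100 ≥ 96). Satisfied.
Quorum: 18 present, but the 4 interested managers do not count, leaving 14. Quorum is 12. Satisfied.
Vote: the loan to an officer requires four-fifths of the disinterested managers present (18 − 4 = 14). 4/5 of 14 = 11.20, rounded up to 12, so 12 affirmative votes are needed; 11 voted in favor. Not satisfied.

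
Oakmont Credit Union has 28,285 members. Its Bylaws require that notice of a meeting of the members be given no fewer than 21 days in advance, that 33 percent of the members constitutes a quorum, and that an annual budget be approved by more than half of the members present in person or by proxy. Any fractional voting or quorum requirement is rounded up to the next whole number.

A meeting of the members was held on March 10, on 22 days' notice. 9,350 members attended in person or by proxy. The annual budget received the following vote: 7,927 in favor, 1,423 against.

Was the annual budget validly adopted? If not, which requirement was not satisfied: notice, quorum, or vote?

Valid — all requirements satisfied.

Notice: 22 days given; 21 required. Satisfied.
Quorum: 33% of 28,285 = 9,334.05, rounded up to 9,335; 9,350 present. Satisfied.
Vote: requires a majority of those present (9,350); a majority of 9350 is 4676, so 4,676 needed; 7,927 in favor. Satisfied.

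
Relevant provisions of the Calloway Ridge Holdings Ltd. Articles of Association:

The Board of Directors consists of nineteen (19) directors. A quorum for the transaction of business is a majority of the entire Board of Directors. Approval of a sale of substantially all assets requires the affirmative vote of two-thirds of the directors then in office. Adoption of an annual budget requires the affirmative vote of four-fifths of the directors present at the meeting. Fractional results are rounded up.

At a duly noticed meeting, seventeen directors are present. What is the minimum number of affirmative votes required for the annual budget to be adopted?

14

The annual budget requires four-fifths of the directors present (17).
4/5 of 17 = 13.60, rounded up to 14.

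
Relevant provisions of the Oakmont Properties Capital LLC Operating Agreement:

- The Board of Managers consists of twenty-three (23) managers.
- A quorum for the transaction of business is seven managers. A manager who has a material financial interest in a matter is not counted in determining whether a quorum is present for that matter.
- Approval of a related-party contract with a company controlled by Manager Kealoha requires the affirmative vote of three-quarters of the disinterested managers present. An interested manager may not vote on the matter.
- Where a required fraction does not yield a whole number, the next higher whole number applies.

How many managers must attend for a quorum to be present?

The quorum is fixed at 7.

7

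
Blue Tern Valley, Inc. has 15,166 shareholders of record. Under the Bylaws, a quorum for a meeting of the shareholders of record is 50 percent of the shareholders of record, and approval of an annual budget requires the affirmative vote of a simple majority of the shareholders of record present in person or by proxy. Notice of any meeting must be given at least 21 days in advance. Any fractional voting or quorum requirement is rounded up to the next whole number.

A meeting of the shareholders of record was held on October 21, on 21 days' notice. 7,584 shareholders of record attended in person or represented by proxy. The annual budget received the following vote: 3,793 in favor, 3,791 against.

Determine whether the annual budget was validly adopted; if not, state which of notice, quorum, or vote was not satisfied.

Valid — all requirements satisfied.

Notice: 21 days given; 21 required. Satisfied.
Quorum: 50% of 15,166 = 7,583; 7,584 present. Satisfied.
Vote: requires a majority of those present (7,584); a majority of 7584 is 3793, so 3,793 needed; 3,793 in favor. Satisfied.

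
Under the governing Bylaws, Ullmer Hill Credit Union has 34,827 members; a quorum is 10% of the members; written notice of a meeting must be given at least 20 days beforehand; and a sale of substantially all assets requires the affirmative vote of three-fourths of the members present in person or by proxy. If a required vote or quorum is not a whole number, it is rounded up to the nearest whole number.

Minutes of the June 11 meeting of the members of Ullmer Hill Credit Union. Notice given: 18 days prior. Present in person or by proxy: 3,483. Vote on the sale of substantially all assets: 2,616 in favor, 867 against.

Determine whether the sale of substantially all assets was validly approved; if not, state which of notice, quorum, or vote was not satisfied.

Notice: 18 days given; 20 required. Not satisfied.
Quorum: 10% of 34,827 = 3,482.70, rounded up to 3,483; 3,483 present. Satisfied.
Vote: requires three-fourths of those present (3,483); 3/4 of 3483 = 2612.25, rounded up to 2613, so 2,613 needed; 2,616 in favor. Satisfied.

Invalid — notice requirement not satisfied.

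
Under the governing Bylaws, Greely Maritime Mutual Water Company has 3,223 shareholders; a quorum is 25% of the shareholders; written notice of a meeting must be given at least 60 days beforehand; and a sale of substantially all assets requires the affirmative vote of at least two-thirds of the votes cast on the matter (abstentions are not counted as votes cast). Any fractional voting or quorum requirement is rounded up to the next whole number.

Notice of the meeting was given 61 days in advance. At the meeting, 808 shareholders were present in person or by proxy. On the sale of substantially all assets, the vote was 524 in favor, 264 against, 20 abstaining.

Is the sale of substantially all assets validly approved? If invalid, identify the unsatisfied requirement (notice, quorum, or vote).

Invalid — vote requirement not satisfied.

Notice: 61 days given; 60 required. Satisfied.
Quorum: 25% of 3,223 = 805.75, rounded up to 806; 808 present. Satisfied.
Vote: requires two-thirds of the votes cast (808 − 20 abstaining = 788); 2/3 of 788 = 525.33, rounded up to 526, so 526 needed; 524 in favor. Not satisfied.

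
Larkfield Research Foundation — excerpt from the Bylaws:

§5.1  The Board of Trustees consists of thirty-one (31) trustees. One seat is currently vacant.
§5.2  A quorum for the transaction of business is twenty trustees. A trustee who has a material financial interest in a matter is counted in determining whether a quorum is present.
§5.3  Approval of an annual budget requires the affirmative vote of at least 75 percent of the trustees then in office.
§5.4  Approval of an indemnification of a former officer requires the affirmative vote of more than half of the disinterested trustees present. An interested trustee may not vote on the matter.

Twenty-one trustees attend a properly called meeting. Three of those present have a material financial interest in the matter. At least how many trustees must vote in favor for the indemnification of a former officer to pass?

The indemnification of a former officer requires a majority of the disinterested trustees present (21 − 3 = 18).
A majority of 18 is 10.

10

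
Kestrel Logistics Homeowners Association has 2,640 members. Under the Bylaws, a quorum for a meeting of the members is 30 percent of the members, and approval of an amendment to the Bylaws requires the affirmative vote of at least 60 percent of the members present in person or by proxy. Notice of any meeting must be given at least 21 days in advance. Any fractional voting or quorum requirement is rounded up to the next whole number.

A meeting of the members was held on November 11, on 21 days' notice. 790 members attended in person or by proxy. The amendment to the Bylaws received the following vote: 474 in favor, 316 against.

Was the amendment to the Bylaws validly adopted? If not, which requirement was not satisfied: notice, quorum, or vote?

Notice: 21 days given; 21 required. Satisfied.
Quorum: 30% of 2,640 = 792; 790 present. Not satisfied.
Vote: requires three-fifths of those present (790); 3/5 of 790 = 474, so 474 needed; 474 in favor. Satisfied.

Invalid — quorum requirement not satisfied.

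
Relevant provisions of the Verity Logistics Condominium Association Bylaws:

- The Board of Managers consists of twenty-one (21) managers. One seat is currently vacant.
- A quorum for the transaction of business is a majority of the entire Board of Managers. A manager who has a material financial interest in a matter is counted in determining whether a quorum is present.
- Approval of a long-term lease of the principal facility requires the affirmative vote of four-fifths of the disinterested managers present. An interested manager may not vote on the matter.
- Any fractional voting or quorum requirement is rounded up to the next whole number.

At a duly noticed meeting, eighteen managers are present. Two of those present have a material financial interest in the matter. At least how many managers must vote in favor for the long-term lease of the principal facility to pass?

13

The long-term lease of the principal facility requires four-fifths of the disinterested managers present (18 − 2 = 16).
4/5 of 16 = 12.80, rounded up to 13.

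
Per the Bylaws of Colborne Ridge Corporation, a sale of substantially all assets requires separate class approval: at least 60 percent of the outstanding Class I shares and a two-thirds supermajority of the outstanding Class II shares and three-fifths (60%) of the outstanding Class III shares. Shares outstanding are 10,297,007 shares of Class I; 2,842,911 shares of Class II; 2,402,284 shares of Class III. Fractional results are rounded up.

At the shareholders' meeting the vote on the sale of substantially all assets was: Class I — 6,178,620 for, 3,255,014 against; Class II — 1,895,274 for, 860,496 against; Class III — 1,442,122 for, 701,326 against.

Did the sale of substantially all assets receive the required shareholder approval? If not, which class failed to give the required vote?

Class I: 3/5 of 10297007 = 6178204.20, rounded up to 6178205; 6,178,205 required, 6,178,620 in favor — approved.
Class II: 2/3 of 2842911 = 1895274; 1,895,274 required, 1,895,274 in favor — approved.
Class III: 3/5 of 2402284 = 1441370.40, rounded up to 1441371; 1,441,371 required, 1,442,122 in favor — approved.

Approved — every class gave the required vote.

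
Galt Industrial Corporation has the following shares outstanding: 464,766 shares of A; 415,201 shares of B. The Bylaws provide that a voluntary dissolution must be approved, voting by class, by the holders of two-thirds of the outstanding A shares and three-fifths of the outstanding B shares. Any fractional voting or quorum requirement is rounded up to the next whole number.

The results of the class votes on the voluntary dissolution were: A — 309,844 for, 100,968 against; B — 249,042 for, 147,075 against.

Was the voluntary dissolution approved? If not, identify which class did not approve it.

Not approved — the B shares did not give the required vote.

A: 2/3 of 464766 = 309844; 309,844 required, 309,844 in favor — approved.
B: 3/5 of 415201 = 249120.60, rounded up to 249121; 249,121 required, 249,042 in favor — not approved.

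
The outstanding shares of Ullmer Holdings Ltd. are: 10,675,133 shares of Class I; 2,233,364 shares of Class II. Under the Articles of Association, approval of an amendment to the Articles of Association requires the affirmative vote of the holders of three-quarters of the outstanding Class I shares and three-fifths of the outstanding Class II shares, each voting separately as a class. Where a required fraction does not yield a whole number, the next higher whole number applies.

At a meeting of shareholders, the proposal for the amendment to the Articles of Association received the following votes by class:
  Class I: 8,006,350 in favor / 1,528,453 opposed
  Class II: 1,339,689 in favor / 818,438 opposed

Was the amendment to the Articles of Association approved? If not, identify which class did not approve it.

Not approved — the Class II shares did not give the required vote.

Class I: 3/4 of 10675133 = 8006349.75, rounded up to 8006350; 8,006,350 required, 8,006,350 in favor — approved.
Class II: 3/5 of 2233364 = 1340018.40, rounded up to 1340019; 1,340,019 required, 1,339,689 in favor — not approved.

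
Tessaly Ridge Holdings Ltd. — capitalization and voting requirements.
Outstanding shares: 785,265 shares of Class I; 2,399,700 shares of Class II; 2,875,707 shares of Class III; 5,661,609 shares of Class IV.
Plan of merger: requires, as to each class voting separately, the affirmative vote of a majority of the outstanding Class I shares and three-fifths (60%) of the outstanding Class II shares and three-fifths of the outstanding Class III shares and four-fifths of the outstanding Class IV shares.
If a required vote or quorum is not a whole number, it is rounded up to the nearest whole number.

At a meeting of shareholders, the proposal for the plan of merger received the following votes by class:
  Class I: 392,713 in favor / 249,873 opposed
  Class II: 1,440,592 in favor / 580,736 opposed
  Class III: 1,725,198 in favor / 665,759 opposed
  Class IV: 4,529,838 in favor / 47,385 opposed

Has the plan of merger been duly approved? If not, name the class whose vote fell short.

Class I: a majority of 785265 is 392633; 392,633 required, 392,713 in favor — approved.
Class II: 3/5 of 2399700 = 1439820; 1,439,820 required, 1,440,592 in favor — approved.
Class III: 3/5 of 2875707 = 1725424.20, rounded up to 1725425; 1,725,425 required, 1,725,198 in favor — not approved.
Class IV: 4/5 of 5661609 = 4529287.20, rounded up to 4529288; 4,529,288 required, 4,529,838 in favor — approved.

Not approved — the Class III shares did not give the required vote.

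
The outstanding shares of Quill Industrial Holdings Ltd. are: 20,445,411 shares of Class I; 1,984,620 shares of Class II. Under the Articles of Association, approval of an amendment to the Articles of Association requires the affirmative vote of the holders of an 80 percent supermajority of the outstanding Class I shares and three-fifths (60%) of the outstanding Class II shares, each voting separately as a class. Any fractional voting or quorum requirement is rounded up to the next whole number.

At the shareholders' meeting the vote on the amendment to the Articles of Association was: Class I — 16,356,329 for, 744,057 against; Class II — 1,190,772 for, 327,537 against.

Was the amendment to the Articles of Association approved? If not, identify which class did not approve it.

Approved — every class gave the required vote.

Class I: 4/5 of 20445411 = 16356328.80, rounded up to 16356329; 16,356,329 required, 16,356,329 in favor — approved.
Class II: 3/5 of 1984620 = 1190772; 1,190,772 required, 1,190,772 in favor — approved.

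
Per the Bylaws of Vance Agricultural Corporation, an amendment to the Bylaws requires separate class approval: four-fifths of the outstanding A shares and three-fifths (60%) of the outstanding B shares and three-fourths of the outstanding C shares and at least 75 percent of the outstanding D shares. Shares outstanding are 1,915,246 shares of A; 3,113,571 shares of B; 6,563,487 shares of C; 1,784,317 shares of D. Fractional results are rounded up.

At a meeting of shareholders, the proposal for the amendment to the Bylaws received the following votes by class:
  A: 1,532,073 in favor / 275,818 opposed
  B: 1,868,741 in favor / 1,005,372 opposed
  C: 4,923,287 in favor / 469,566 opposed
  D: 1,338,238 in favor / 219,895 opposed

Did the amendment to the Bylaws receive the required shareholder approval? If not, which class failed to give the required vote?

Not approved — the A shares did not give the required vote.

A: 4/5 of 1915246 = 1532196.80, rounded up to 1532197; 1,532,197 required, 1,532,073 in favor — not approved.
B: 3/5 of 3113571 = 1868142.60, rounded up to 1868143; 1,868,143 required, 1,868,741 in favor — approved.
C: 3/4 of 6563487 = 4922615.25, rounded up to 4922616; 4,922,616 required, 4,923,287 in favor — approved.
D: 3/4 of 1784317 = 1338237.75, rounded up to 1338238; 1,338,238 required, 1,338,238 in favor — approved.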